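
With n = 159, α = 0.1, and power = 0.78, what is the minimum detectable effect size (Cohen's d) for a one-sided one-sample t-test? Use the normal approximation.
d ≈ 0.16

Minimum detectable effect (one-sample t-test, normal approximation):
d = (z_α + z_β) / √n
d = (1.282 + 0.772) / √159
d = 2.054 / 12.610
d ≈ 0.16

By Cohen's convention (0.2 small / 0.5 medium / 0.8 large): very small effect.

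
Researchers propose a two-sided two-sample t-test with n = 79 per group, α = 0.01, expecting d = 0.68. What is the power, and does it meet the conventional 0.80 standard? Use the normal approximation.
Power ≈ 0.96; the study is adequately powered (power ≥ 0.80)

Power calculation (two-sample t-test, normal approximation):
z_β = d · √(n/2) - z_{α/2}
z_β = 0.68 · √(79/2) - 2.576
z_β = 0.68 · 6.285 - 2.576
z_β = 1.698

Power = Φ(z_β) = Φ(1.698) ≈ 0.955

Effect size d = 0.68 is medium by Cohen's convention (0.2/0.5/0.8).

Threshold: power ≥ 0.80 is conventionally adequate.
Power ≈ 0.96 → the study is adequately powered (power ≥ 0.80).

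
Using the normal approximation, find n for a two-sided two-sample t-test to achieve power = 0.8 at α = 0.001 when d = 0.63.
n = 87 per group

Sample size formula (two-sample t-test, normal approximation):
n = 2 · ((z_{α/2} + z_β) / d)²

z_{α/2} = 3.291 (for α = 0.001, two-sided)
z_β = 0.842 (for power = 0.8)
d = 0.63

n = 2 · ((3.291 + 0.842) / 0.63)²
n = 2 · (6.560)²
n ≈ 86.07
Round up to the next whole number: n = 87 per group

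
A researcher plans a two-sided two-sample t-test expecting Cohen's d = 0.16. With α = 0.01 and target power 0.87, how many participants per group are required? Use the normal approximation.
n = 1071 per group

Sample size formula (two-sample t-test, normal approximation):
n = 2 · ((z_{α/2} + z_β) / d)²

z_{α/2} = 2.576 (for α = 0.01, two-sided)
z_β = 1.126 (for power = 0.87)
d = 0.16

n = 2 · ((2.576 + 1.126) / 0.16)²
n = 2 · (23.138)²
n ≈ 1070.73
Round up to the next whole number: n = 1071 per group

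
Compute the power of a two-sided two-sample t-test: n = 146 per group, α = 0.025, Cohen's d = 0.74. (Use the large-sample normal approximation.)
Power ≈ 1.00

Power calculation (two-sample t-test, normal approximation):
z_β = d · √(n/2) - z_{α/2}
z_β = 0.74 · √(146/2) - 2.241
z_β = 0.74 · 8.544 - 2.241
z_β = 4.081

Power = Φ(z_β) = Φ(4.081) ≈ 1.000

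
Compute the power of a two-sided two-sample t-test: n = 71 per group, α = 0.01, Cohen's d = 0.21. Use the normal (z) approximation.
Power ≈ 0.09

Power calculation (two-sample t-test, normal approximation):
z_β = d · √(n/2) - z_{α/2}
z_β = 0.21 · √(71/2) - 2.576
z_β = 0.21 · 5.958 - 2.576
z_β = -1.325

Power = Φ(z_β) = Φ(-1.325) ≈ 0.093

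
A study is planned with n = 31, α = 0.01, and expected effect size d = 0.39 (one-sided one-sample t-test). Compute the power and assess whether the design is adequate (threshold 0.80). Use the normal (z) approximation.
Power ≈ 0.44; the study is underpowered (power < 0.80)

Power calculation (one-sample t-test, normal approximation):
z_β = d · √n - z_α
z_β = 0.39 · √31 - 2.326
z_β = 0.39 · 5.568 - 2.326
z_β = -0.155

Power = Φ(z_β) = Φ(-0.155) ≈ 0.438

Effect size d = 0.39 is small by Cohen's convention (0.2/0.5/0.8).

Threshold: power ≥ 0.80 is conventionally adequate.
Power ≈ 0.44 → the study is underpowered (power < 0.80).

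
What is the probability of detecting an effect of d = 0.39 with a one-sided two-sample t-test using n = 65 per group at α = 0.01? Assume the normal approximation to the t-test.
Power ≈ 0.46

Power calculation (two-sample t-test, normal approximation):
z_β = d · √(n/2) - z_α
z_β = 0.39 · √(65/2) - 2.326
z_β = 0.39 · 5.701 - 2.326
z_β = -0.103

Power = Φ(z_β) = Φ(-0.103) ≈ 0.459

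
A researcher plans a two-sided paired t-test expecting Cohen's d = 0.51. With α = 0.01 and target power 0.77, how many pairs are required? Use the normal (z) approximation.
n = 43 pairs

Sample size formula (paired t-test, normal approximation):
n = ((z_{α/2} + z_β) / d)²

z_{α/2} = 2.576 (for α = 0.01, two-sided)
z_β = 0.739 (for power = 0.77)
d = 0.51

n = ((2.576 + 0.739) / 0.51)²
n = (6.500)²
n ≈ 42.25
Round up to the next whole number: n = 43 pairs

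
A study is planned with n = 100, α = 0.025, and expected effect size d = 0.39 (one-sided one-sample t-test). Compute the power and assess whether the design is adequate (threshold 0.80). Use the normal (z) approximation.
Power ≈ 0.97; the study is adequately powered (power ≥ 0.80)

Power calculation (one-sample t-test, normal approximation):
z_β = d · √n - z_α
z_β = 0.39 · √100 - 1.960
z_β = 0.39 · 10.000 - 1.960
z_β = 1.940

Power = Φ(z_β) = Φ(1.940) ≈ 0.974

Effect size d = 0.39 is small by Cohen's convention (0.2/0.5/0.8).

Threshold: power ≥ 0.80 is conventionally adequate.
Power ≈ 0.97 → the study is adequately powered (power ≥ 0.80).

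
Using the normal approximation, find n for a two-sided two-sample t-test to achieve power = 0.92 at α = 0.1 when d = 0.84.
n = 27 per group

Sample size formula (two-sample t-test, normal approximation):
n = 2 · ((z_{α/2} + z_β) / d)²

z_{α/2} = 1.645 (for α = 0.1, two-sided)
z_β = 1.405 (for power = 0.92)
d = 0.84

n = 2 · ((1.645 + 1.405) / 0.84)²
n = 2 · (3.631)²
n ≈ 26.37
Round up to the next whole number: n = 27 per group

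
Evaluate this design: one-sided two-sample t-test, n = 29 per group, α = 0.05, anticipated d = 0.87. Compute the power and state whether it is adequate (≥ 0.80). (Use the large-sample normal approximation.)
Power ≈ 0.95; the study is adequately powered (power ≥ 0.80)

Power calculation (two-sample t-test, normal approximation):
z_β = d · √(n/2) - z_α
z_β = 0.87 · √(29/2) - 1.645
z_β = 0.87 · 3.808 - 1.645
z_β = 1.668

Power = Φ(z_β) = Φ(1.668) ≈ 0.952

Effect size d = 0.87 is large by Cohen's convention (0.2/0.5/0.8).

Threshold: power ≥ 0.80 is conventionally adequate.
Power ≈ 0.95 → the study is adequately powered (power ≥ 0.80).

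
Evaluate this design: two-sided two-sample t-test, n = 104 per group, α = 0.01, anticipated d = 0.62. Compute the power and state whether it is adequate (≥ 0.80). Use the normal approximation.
Power ≈ 0.97; the study is adequately powered (power ≥ 0.80)

Power calculation (two-sample t-test, normal approximation):
z_β = d · √(n/2) - z_{α/2}
z_β = 0.62 · √(104/2) - 2.576
z_β = 0.62 · 7.211 - 2.576
z_β = 1.895

Power = Φ(z_β) = Φ(1.895) ≈ 0.971

Effect size d = 0.62 is medium by Cohen's convention (0.2/0.5/0.8).

Threshold: power ≥ 0.80 is conventionally adequate.
Power ≈ 0.97 → the study is adequately powered (power ≥ 0.80).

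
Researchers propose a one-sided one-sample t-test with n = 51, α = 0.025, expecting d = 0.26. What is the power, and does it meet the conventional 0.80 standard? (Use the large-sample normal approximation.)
Power ≈ 0.46; the study is underpowered (power < 0.80)

Power calculation (one-sample t-test, normal approximation):
z_β = d · √n - z_α
z_β = 0.26 · √51 - 1.960
z_β = 0.26 · 7.141 - 1.960
z_β = -0.103

Power = Φ(z_β) = Φ(-0.103) ≈ 0.459

Effect size d = 0.26 is small by Cohen's convention (0.2/0.5/0.8).

Threshold: power ≥ 0.80 is conventionally adequate.
Power ≈ 0.46 → the study is underpowered (power < 0.80).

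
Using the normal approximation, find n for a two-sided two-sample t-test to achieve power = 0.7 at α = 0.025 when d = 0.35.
n = 125 per group

Sample size formula (two-sample t-test, normal approximation):
n = 2 · ((z_{α/2} + z_β) / d)²

z_{α/2} = 2.241 (for α = 0.025, two-sided)
z_β = 0.524 (for power = 0.7)
d = 0.35

n = 2 · ((2.241 + 0.524) / 0.35)²
n = 2 · (7.900)²
n ≈ 124.82
Round up to the next whole number: n = 125 per group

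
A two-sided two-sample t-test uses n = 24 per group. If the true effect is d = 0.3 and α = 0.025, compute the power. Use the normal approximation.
Power ≈ 0.11

Power calculation (two-sample t-test, normal approximation):
z_β = d · √(n/2) - z_{α/2}
z_β = 0.3 · √(24/2) - 2.241
z_β = 0.3 · 3.464 - 2.241
z_β = -1.202

Power = Φ(z_β) = Φ(-1.202) ≈ 0.115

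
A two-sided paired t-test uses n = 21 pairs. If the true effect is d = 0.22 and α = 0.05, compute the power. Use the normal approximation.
Power ≈ 0.17

Power calculation (paired t-test, normal approximation):
z_β = d · √n - z_{α/2}
z_β = 0.22 · √21 - 1.960
z_β = 0.22 · 4.583 - 1.960
z_β = -0.952

Power = Φ(z_β) = Φ(-0.952) ≈ 0.171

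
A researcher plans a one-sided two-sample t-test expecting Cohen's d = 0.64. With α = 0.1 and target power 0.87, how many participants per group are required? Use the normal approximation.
n = 29 per group

Sample size formula (two-sample t-test, normal approximation):
n = 2 · ((z_α + z_β) / d)²

z_α = 1.282 (for α = 0.1, one-sided)
z_β = 1.126 (for power = 0.87)
d = 0.64

n = 2 · ((1.282 + 1.126) / 0.64)²
n = 2 · (3.763)²
n ≈ 28.32
Round up to the next whole number: n = 29 per group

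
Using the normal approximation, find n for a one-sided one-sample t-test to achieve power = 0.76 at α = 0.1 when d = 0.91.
n = 5

Sample size formula (one-sample t-test, normal approximation):
n = ((z_α + z_β) / d)²

z_α = 1.282 (for α = 0.1, one-sided)
z_β = 0.706 (for power = 0.76)
d = 0.91

n = ((1.282 + 0.706) / 0.91)²
n = (2.185)²
n ≈ 4.77
Round up to the next whole number: n = 5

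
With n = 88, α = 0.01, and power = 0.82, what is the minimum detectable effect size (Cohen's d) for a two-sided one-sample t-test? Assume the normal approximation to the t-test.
d ≈ 0.37

Minimum detectable effect (one-sample t-test, normal approximation):
d = (z_{α/2} + z_β) / √n
d = (2.576 + 0.915) / √88
d = 3.491 / 9.381
d ≈ 0.37

By Cohen's convention (0.2 small / 0.5 medium / 0.8 large): small effect.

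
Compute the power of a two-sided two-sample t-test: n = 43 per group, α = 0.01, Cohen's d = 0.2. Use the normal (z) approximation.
Power ≈ 0.05

Power calculation (two-sample t-test, normal approximation):
z_β = d · √(n/2) - z_{α/2}
z_β = 0.2 · √(43/2) - 2.576
z_β = 0.2 · 4.637 - 2.576
z_β = -1.648

Power = Φ(z_β) = Φ(-1.648) ≈ 0.050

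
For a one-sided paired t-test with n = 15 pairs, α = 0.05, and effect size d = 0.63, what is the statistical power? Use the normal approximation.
Power ≈ 0.79

Power calculation (paired t-test, normal approximation):
z_β = d · √n - z_α
z_β = 0.63 · √15 - 1.645
z_β = 0.63 · 3.873 - 1.645
z_β = 0.795

Power = Φ(z_β) = Φ(0.795) ≈ 0.787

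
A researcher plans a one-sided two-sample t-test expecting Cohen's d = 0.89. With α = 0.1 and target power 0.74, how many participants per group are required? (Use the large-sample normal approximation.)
n = 10 per group

Sample size formula (two-sample t-test, normal approximation):
n = 2 · ((z_α + z_β) / d)²

z_α = 1.282 (for α = 0.1, one-sided)
z_β = 0.643 (for power = 0.74)
d = 0.89

n = 2 · ((1.282 + 0.643) / 0.89)²
n = 2 · (2.163)²
n ≈ 9.36
Round up to the next whole number: n = 10 per group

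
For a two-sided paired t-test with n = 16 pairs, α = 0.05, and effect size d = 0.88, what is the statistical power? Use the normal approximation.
Power ≈ 0.94

Power calculation (paired t-test, normal approximation):
z_β = d · √n - z_{α/2}
z_β = 0.88 · √16 - 1.960
z_β = 0.88 · 4.000 - 1.960
z_β = 1.560

Power = Φ(z_β) = Φ(1.560) ≈ 0.941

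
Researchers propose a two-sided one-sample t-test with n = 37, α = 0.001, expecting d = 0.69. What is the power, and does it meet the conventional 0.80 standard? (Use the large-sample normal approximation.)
Power ≈ 0.82; the study is adequately powered (power ≥ 0.80)

Power calculation (one-sample t-test, normal approximation):
z_β = d · √n - z_{α/2}
z_β = 0.69 · √37 - 3.291
z_β = 0.69 · 6.083 - 3.291
z_β = 0.907

Power = Φ(z_β) = Φ(0.907) ≈ 0.818

Effect size d = 0.69 is medium by Cohen's convention (0.2/0.5/0.8).

Threshold: power ≥ 0.80 is conventionally adequate.
Power ≈ 0.82 → the study is adequately powered (power ≥ 0.80).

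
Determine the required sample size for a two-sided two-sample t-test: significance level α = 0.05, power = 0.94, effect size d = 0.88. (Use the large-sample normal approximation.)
n = 32 per group

Sample size formula (two-sample t-test, normal approximation):
n = 2 · ((z_{α/2} + z_β) / d)²

z_{α/2} = 1.960 (for α = 0.05, two-sided)
z_β = 1.555 (for power = 0.94)
d = 0.88

n = 2 · ((1.960 + 1.555) / 0.88)²
n = 2 · (3.994)²
n ≈ 31.90
Round up to the next whole number: n = 32 per group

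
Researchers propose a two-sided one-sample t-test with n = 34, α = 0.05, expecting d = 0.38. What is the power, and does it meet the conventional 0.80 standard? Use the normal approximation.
Power ≈ 0.60; the study is underpowered (power < 0.80)

Power calculation (one-sample t-test, normal approximation):
z_β = d · √n - z_{α/2}
z_β = 0.38 · √34 - 1.960
z_β = 0.38 · 5.831 - 1.960
z_β = 0.256

Power = Φ(z_β) = Φ(0.256) ≈ 0.601

Effect size d = 0.38 is small by Cohen's convention (0.2/0.5/0.8).

Threshold: power ≥ 0.80 is conventionally adequate.
Power ≈ 0.60 → the study is underpowered (power < 0.80).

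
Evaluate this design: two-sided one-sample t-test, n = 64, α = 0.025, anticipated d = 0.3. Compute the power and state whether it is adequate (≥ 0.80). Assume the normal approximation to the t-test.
Power ≈ 0.56; the study is underpowered (power < 0.80)

Power calculation (one-sample t-test, normal approximation):
z_β = d · √n - z_{α/2}
z_β = 0.3 · √64 - 2.241
z_β = 0.3 · 8.000 - 2.241
z_β = 0.159

Power = Φ(z_β) = Φ(0.159) ≈ 0.563

Effect size d = 0.3 is small by Cohen's convention (0.2/0.5/0.8).

Threshold: power ≥ 0.80 is conventionally adequate.
Power ≈ 0.56 → the study is underpowered (power < 0.80).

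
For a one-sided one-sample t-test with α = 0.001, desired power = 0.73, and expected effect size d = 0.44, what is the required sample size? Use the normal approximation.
n = 71

Sample size formula (one-sample t-test, normal approximation):
n = ((z_α + z_β) / d)²

z_α = 3.090 (for α = 0.001, one-sided)
z_β = 0.613 (for power = 0.73)
d = 0.44

n = ((3.090 + 0.613) / 0.44)²
n = (8.416)²
n ≈ 70.83
Round up to the next whole number: n = 71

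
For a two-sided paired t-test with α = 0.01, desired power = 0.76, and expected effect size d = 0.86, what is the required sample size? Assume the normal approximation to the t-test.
n = 15 pairs

Sample size formula (paired t-test, normal approximation):
n = ((z_{α/2} + z_β) / d)²

z_{α/2} = 2.576 (for α = 0.01, two-sided)
z_β = 0.706 (for power = 0.76)
d = 0.86

n = ((2.576 + 0.706) / 0.86)²
n = (3.816)²
n ≈ 14.56
Round up to the next whole number: n = 15 pairs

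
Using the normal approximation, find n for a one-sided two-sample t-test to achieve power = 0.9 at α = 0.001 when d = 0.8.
n = 60 per group

Sample size formula (two-sample t-test, normal approximation):
n = 2 · ((z_α + z_β) / d)²

z_α = 3.090 (for α = 0.001, one-sided)
z_β = 1.282 (for power = 0.9)
d = 0.8

n = 2 · ((3.090 + 1.282) / 0.8)²
n = 2 · (5.465)²
n ≈ 59.73
Round up to the next whole number: n = 60 per group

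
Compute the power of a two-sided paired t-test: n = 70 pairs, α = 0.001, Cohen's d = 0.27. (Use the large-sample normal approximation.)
Power ≈ 0.15

Power calculation (paired t-test, normal approximation):
z_β = d · √n - z_{α/2}
z_β = 0.27 · √70 - 3.291
z_β = 0.27 · 8.367 - 3.291
z_β = -1.032

Power = Φ(z_β) = Φ(-1.032) ≈ 0.151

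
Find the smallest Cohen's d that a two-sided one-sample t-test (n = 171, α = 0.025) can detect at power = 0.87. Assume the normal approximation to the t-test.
d ≈ 0.26

Minimum detectable effect (one-sample t-test, normal approximation):
d = (z_{α/2} + z_β) / √n
d = (2.241 + 1.126) / √171
d = 3.368 / 13.077
d ≈ 0.26

By Cohen's convention (0.2 small / 0.5 medium / 0.8 large): small effect.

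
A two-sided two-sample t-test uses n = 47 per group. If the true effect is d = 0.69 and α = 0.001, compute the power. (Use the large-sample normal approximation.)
Power ≈ 0.52

Power calculation (two-sample t-test, normal approximation):
z_β = d · √(n/2) - z_{α/2}
z_β = 0.69 · √(47/2) - 3.291
z_β = 0.69 · 4.848 - 3.291
z_β = 0.054

Power = Φ(z_β) = Φ(0.054) ≈ 0.522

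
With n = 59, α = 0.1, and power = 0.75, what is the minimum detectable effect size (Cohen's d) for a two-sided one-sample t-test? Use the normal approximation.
d ≈ 0.30

Minimum detectable effect (one-sample t-test, normal approximation):
d = (z_{α/2} + z_β) / √n
d = (1.645 + 0.674) / √59
d = 2.319 / 7.681
d ≈ 0.30

By Cohen's convention (0.2 small / 0.5 medium / 0.8 large): small effect.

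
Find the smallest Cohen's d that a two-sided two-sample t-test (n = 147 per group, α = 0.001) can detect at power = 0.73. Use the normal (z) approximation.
d ≈ 0.46

Minimum detectable effect (two-sample t-test, normal approximation):
d = (z_{α/2} + z_β) / √(n/2)
d = (3.291 + 0.613) / √(147/2)
d = 3.903 / 8.573
d ≈ 0.46

By Cohen's convention (0.2 small / 0.5 medium / 0.8 large): small effect.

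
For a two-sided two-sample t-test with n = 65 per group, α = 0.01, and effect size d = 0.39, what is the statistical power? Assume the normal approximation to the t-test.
Power ≈ 0.36

Power calculation (two-sample t-test, normal approximation):
z_β = d · √(n/2) - z_{α/2}
z_β = 0.39 · √(65/2) - 2.576
z_β = 0.39 · 5.701 - 2.576
z_β = -0.352

Power = Φ(z_β) = Φ(-0.352) ≈ 0.362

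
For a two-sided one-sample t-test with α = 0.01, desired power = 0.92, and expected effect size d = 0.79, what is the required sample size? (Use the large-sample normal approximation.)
n = 26

Sample size formula (one-sample t-test, normal approximation):
n = ((z_{α/2} + z_β) / d)²

z_{α/2} = 2.576 (for α = 0.01, two-sided)
z_β = 1.405 (for power = 0.92)
d = 0.79

n = ((2.576 + 1.405) / 0.79)²
n = (5.039)²
n ≈ 25.39
Round up to the next whole number: n = 26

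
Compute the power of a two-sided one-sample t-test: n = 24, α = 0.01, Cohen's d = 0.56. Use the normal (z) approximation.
Power ≈ 0.57

Power calculation (one-sample t-test, normal approximation):
z_β = d · √n - z_{α/2}
z_β = 0.56 · √24 - 2.576
z_β = 0.56 · 4.899 - 2.576
z_β = 0.168

Power = Φ(z_β) = Φ(0.168) ≈ 0.567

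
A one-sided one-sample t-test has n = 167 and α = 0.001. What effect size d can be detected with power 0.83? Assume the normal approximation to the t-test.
d ≈ 0.31

Minimum detectable effect (one-sample t-test, normal approximation):
d = (z_α + z_β) / √n
d = (3.090 + 0.954) / √167
d = 4.044 / 12.923
d ≈ 0.31

By Cohen's convention (0.2 small / 0.5 medium / 0.8 large): small effect.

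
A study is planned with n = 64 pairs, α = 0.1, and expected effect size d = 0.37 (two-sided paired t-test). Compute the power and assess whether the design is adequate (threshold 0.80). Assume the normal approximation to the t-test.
Power ≈ 0.91; the study is adequately powered (power ≥ 0.80)

Power calculation (paired t-test, normal approximation):
z_β = d · √n - z_{α/2}
z_β = 0.37 · √64 - 1.645
z_β = 0.37 · 8.000 - 1.645
z_β = 1.315

Power = Φ(z_β) = Φ(1.315) ≈ 0.906

Effect size d = 0.37 is small by Cohen's convention (0.2/0.5/0.8).

Threshold: power ≥ 0.80 is conventionally adequate.
Power ≈ 0.91 → the study is adequately powered (power ≥ 0.80).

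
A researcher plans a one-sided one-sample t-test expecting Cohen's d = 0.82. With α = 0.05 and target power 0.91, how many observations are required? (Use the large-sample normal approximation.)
n = 14

Sample size formula (one-sample t-test, normal approximation):
n = ((z_α + z_β) / d)²

z_α = 1.645 (for α = 0.05, one-sided)
z_β = 1.341 (for power = 0.91)
d = 0.82

n = ((1.645 + 1.341) / 0.82)²
n = (3.641)²
n ≈ 13.26
Round up to the next whole number: n = 14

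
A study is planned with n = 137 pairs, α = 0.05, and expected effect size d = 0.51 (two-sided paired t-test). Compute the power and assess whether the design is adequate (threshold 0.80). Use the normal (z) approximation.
Power ≈ 1.00; the study is adequately powered (power ≥ 0.80)

Power calculation (paired t-test, normal approximation):
z_β = d · √n - z_{α/2}
z_β = 0.51 · √137 - 1.960
z_β = 0.51 · 11.705 - 1.960
z_β = 4.009

Power = Φ(z_β) = Φ(4.009) ≈ 1.000

Effect size d = 0.51 is medium by Cohen's convention (0.2/0.5/0.8).

Threshold: power ≥ 0.80 is conventionally adequate.
Power ≈ 1.00 → the study is adequately powered (power ≥ 0.80).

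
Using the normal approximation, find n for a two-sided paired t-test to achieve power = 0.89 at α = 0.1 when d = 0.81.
n = 13 pairs

Sample size formula (paired t-test, normal approximation):
n = ((z_{α/2} + z_β) / d)²

z_{α/2} = 1.645 (for α = 0.1, two-sided)
z_β = 1.227 (for power = 0.89)
d = 0.81

n = ((1.645 + 1.227) / 0.81)²
n = (3.546)²
n ≈ 12.57
Round up to the next whole number: n = 13 pairs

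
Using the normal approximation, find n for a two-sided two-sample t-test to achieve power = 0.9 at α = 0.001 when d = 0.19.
n = 1159 per group

Sample size formula (two-sample t-test, normal approximation):
n = 2 · ((z_{α/2} + z_β) / d)²

z_{α/2} = 3.291 (for α = 0.001, two-sided)
z_β = 1.282 (for power = 0.9)
d = 0.19

n = 2 · ((3.291 + 1.282) / 0.19)²
n = 2 · (24.068)²
n ≈ 1158.54
Round up to the next whole number: n = 1159 per group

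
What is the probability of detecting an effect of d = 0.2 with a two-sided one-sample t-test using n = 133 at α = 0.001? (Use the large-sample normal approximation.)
Power ≈ 0.16

Power calculation (one-sample t-test, normal approximation):
z_β = d · √n - z_{α/2}
z_β = 0.2 · √133 - 3.291
z_β = 0.2 · 11.533 - 3.291
z_β = -0.984

Power = Φ(z_β) = Φ(-0.984) ≈ 0.163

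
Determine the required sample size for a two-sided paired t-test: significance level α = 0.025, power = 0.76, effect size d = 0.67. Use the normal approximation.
n = 20 pairs

Sample size formula (paired t-test, normal approximation):
n = ((z_{α/2} + z_β) / d)²

z_{α/2} = 2.241 (for α = 0.025, two-sided)
z_β = 0.706 (for power = 0.76)
d = 0.67

n = ((2.241 + 0.706) / 0.67)²
n = (4.399)²
n ≈ 19.35
Round up to the next whole number: n = 20 pairs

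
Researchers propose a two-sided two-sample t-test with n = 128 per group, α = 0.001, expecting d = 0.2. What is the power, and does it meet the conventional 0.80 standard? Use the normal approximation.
Power ≈ 0.05; the study is underpowered (power < 0.80)

Power calculation (two-sample t-test, normal approximation):
z_β = d · √(n/2) - z_{α/2}
z_β = 0.2 · √(128/2) - 3.291
z_β = 0.2 · 8.000 - 3.291
z_β = -1.691

Power = Φ(z_β) = Φ(-1.691) ≈ 0.045

Effect size d = 0.2 is small by Cohen's convention (0.2/0.5/0.8).

Threshold: power ≥ 0.80 is conventionally adequate.
Power ≈ 0.05 → the study is underpowered (power < 0.80).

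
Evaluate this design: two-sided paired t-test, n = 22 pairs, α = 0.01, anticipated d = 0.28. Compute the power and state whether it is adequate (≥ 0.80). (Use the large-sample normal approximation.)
Power ≈ 0.10; the study is underpowered (power < 0.80)

Power calculation (paired t-test, normal approximation):
z_β = d · √n - z_{α/2}
z_β = 0.28 · √22 - 2.576
z_β = 0.28 · 4.690 - 2.576
z_β = -1.263

Power = Φ(z_β) = Φ(-1.263) ≈ 0.103

Effect size d = 0.28 is small by Cohen's convention (0.2/0.5/0.8).

Threshold: power ≥ 0.80 is conventionally adequate.
Power ≈ 0.10 → the study is underpowered (power < 0.80).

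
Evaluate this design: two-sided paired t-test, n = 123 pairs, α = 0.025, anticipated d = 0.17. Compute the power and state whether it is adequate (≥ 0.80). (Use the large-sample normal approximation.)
Power ≈ 0.36; the study is underpowered (power < 0.80)

Power calculation (paired t-test, normal approximation):
z_β = d · √n - z_{α/2}
z_β = 0.17 · √123 - 2.241
z_β = 0.17 · 11.091 - 2.241
z_β = -0.356

Power = Φ(z_β) = Φ(-0.356) ≈ 0.361

Effect size d = 0.17 is very small by Cohen's convention (0.2/0.5/0.8).

Threshold: power ≥ 0.80 is conventionally adequate.
Power ≈ 0.36 → the study is underpowered (power < 0.80).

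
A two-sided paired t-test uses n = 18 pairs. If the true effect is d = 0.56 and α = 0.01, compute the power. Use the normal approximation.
Power ≈ 0.42

Power calculation (paired t-test, normal approximation):
z_β = d · √n - z_{α/2}
z_β = 0.56 · √18 - 2.576
z_β = 0.56 · 4.243 - 2.576
z_β = -0.200

Power = Φ(z_β) = Φ(-0.200) ≈ 0.421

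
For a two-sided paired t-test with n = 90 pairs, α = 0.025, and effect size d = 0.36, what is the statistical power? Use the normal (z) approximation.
Power ≈ 0.88

Power calculation (paired t-test, normal approximation):
z_β = d · √n - z_{α/2}
z_β = 0.36 · √90 - 2.241
z_β = 0.36 · 9.487 - 2.241
z_β = 1.174

Power = Φ(z_β) = Φ(1.174) ≈ 0.880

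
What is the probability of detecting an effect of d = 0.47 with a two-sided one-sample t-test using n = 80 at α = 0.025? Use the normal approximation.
Power ≈ 0.98

Power calculation (one-sample t-test, normal approximation):
z_β = d · √n - z_{α/2}
z_β = 0.47 · √80 - 2.241
z_β = 0.47 · 8.944 - 2.241
z_β = 1.962

Power = Φ(z_β) = Φ(1.962) ≈ 0.975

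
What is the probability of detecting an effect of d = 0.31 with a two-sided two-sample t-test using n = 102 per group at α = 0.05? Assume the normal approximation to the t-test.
Power ≈ 0.60

Power calculation (two-sample t-test, normal approximation):
z_β = d · √(n/2) - z_{α/2}
z_β = 0.31 · √(102/2) - 1.960
z_β = 0.31 · 7.141 - 1.960
z_β = 0.254

Power = Φ(z_β) = Φ(0.254) ≈ 0.600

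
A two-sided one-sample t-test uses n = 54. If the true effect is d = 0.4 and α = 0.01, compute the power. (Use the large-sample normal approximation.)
Power ≈ 0.64

Power calculation (one-sample t-test, normal approximation):
z_β = d · √n - z_{α/2}
z_β = 0.4 · √54 - 2.576
z_β = 0.4 · 7.348 - 2.576
z_β = 0.364

Power = Φ(z_β) = Φ(0.364) ≈ 0.642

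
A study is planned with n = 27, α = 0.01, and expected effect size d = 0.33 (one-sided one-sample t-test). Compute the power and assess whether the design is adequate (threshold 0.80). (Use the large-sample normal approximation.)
Power ≈ 0.27; the study is underpowered (power < 0.80)

Power calculation (one-sample t-test, normal approximation):
z_β = d · √n - z_α
z_β = 0.33 · √27 - 2.326
z_β = 0.33 · 5.196 - 2.326
z_β = -0.612

Power = Φ(z_β) = Φ(-0.612) ≈ 0.270

Effect size d = 0.33 is small by Cohen's convention (0.2/0.5/0.8).

Threshold: power ≥ 0.80 is conventionally adequate.
Power ≈ 0.27 → the study is underpowered (power < 0.80).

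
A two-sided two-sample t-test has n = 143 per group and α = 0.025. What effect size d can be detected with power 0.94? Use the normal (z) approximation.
d ≈ 0.45

Minimum detectable effect (two-sample t-test, normal approximation):
d = (z_{α/2} + z_β) / √(n/2)
d = (2.241 + 1.555) / √(143/2)
d = 3.796 / 8.456
d ≈ 0.45

By Cohen's convention (0.2 small / 0.5 medium / 0.8 large): small effect.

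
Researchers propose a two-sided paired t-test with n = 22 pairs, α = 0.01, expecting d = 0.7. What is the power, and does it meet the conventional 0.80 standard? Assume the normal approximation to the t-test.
Power ≈ 0.76; the study is underpowered (power < 0.80)

Power calculation (paired t-test, normal approximation):
z_β = d · √n - z_{α/2}
z_β = 0.7 · √22 - 2.576
z_β = 0.7 · 4.690 - 2.576
z_β = 0.707

Power = Φ(z_β) = Φ(0.707) ≈ 0.760

Effect size d = 0.7 is medium by Cohen's convention (0.2/0.5/0.8).

Threshold: power ≥ 0.80 is conventionally adequate.
Power ≈ 0.76 → the study is underpowered (power < 0.80).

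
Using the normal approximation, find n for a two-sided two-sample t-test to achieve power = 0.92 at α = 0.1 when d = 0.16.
n = 727 per group

Sample size formula (two-sample t-test, normal approximation):
n = 2 · ((z_{α/2} + z_β) / d)²

z_{α/2} = 1.645 (for α = 0.1, two-sided)
z_β = 1.405 (for power = 0.92)
d = 0.16

n = 2 · ((1.645 + 1.405) / 0.16)²
n = 2 · (19.063)²
n ≈ 726.80
Round up to the next whole number: n = 727 per group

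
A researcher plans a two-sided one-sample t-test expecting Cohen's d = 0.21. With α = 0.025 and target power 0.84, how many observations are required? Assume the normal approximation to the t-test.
n = 238

Sample size formula (one-sample t-test, normal approximation):
n = ((z_{α/2} + z_β) / d)²

z_{α/2} = 2.241 (for α = 0.025, two-sided)
z_β = 0.994 (for power = 0.84)
d = 0.21

n = ((2.241 + 0.994) / 0.21)²
n = (15.405)²
n ≈ 237.31
Round up to the next whole number: n = 238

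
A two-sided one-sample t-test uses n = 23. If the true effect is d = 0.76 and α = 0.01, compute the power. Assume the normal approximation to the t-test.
Power ≈ 0.86

Power calculation (one-sample t-test, normal approximation):
z_β = d · √n - z_{α/2}
z_β = 0.76 · √23 - 2.576
z_β = 0.76 · 4.796 - 2.576
z_β = 1.069

Power = Φ(z_β) = Φ(1.069) ≈ 0.857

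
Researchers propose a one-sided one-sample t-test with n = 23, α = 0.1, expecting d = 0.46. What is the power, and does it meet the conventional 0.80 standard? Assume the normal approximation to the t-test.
Power ≈ 0.82; the study is adequately powered (power ≥ 0.80)

Power calculation (one-sample t-test, normal approximation):
z_β = d · √n - z_α
z_β = 0.46 · √23 - 1.282
z_β = 0.46 · 4.796 - 1.282
z_β = 0.925

Power = Φ(z_β) = Φ(0.925) ≈ 0.822

Effect size d = 0.46 is small by Cohen's convention (0.2/0.5/0.8).

Threshold: power ≥ 0.80 is conventionally adequate.
Power ≈ 0.82 → the study is adequately powered (power ≥ 0.80).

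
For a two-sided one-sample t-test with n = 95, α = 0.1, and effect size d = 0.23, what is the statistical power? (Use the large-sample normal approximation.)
Power ≈ 0.72

Power calculation (one-sample t-test, normal approximation):
z_β = d · √n - z_{α/2}
z_β = 0.23 · √95 - 1.645
z_β = 0.23 · 9.747 - 1.645
z_β = 0.597

Power = Φ(z_β) = Φ(0.597) ≈ 0.725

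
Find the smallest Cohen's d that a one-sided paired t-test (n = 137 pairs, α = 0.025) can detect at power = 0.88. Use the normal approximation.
d ≈ 0.27

Minimum detectable effect (paired t-test, normal approximation):
d = (z_α + z_β) / √n
d = (1.960 + 1.175) / √137
d = 3.135 / 11.705
d ≈ 0.27

By Cohen's convention (0.2 small / 0.5 medium / 0.8 large): small effect.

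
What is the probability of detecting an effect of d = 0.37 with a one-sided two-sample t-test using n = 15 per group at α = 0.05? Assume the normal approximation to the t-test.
Power ≈ 0.26

Power calculation (two-sample t-test, normal approximation):
z_β = d · √(n/2) - z_α
z_β = 0.37 · √(15/2) - 1.645
z_β = 0.37 · 2.739 - 1.645
z_β = -0.632

Power = Φ(z_β) = Φ(-0.632) ≈ 0.264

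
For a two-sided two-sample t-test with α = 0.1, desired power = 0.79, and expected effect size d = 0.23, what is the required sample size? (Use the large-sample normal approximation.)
n = 228 per group

Sample size formula (two-sample t-test, normal approximation):
n = 2 · ((z_{α/2} + z_β) / d)²

z_{α/2} = 1.645 (for α = 0.1, two-sided)
z_β = 0.806 (for power = 0.79)
d = 0.23

n = 2 · ((1.645 + 0.806) / 0.23)²
n = 2 · (10.657)²
n ≈ 227.14
Round up to the next whole number: n = 228 per group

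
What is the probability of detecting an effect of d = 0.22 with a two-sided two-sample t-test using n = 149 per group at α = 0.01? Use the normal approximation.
Power ≈ 0.25

Power calculation (two-sample t-test, normal approximation):
z_β = d · √(n/2) - z_{α/2}
z_β = 0.22 · √(149/2) - 2.576
z_β = 0.22 · 8.631 - 2.576
z_β = -0.677

Power = Φ(z_β) = Φ(-0.677) ≈ 0.249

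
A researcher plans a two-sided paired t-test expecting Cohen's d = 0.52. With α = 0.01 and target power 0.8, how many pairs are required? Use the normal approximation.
n = 44 pairs

Sample size formula (paired t-test, normal approximation):
n = ((z_{α/2} + z_β) / d)²

z_{α/2} = 2.576 (for α = 0.01, two-sided)
z_β = 0.842 (for power = 0.8)
d = 0.52

n = ((2.576 + 0.842) / 0.52)²
n = (6.573)²
n ≈ 43.20
Round up to the next whole number: n = 44 pairs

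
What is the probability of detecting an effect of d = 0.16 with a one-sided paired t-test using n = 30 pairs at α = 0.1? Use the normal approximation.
Power ≈ 0.34

Power calculation (paired t-test, normal approximation):
z_β = d · √n - z_α
z_β = 0.16 · √30 - 1.282
z_β = 0.16 · 5.477 - 1.282
z_β = -0.405

Power = Φ(z_β) = Φ(-0.405) ≈ 0.343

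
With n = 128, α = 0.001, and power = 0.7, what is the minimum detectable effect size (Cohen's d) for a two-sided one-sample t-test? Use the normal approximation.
d ≈ 0.34

Minimum detectable effect (one-sample t-test, normal approximation):
d = (z_{α/2} + z_β) / √n
d = (3.291 + 0.524) / √128
d = 3.815 / 11.314
d ≈ 0.34

By Cohen's convention (0.2 small / 0.5 medium / 0.8 large): small effect.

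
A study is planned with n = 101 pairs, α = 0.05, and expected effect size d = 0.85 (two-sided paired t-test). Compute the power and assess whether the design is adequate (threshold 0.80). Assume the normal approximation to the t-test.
Power ≈ 1.00; the study is adequately powered (power ≥ 0.80)

Power calculation (paired t-test, normal approximation):
z_β = d · √n - z_{α/2}
z_β = 0.85 · √101 - 1.960
z_β = 0.85 · 10.050 - 1.960
z_β = 6.582

Power = Φ(z_β) = Φ(6.582) ≈ 1.000

Effect size d = 0.85 is large by Cohen's convention (0.2/0.5/0.8).

Threshold: power ≥ 0.80 is conventionally adequate.
Power ≈ 1.00 → the study is adequately powered (power ≥ 0.80).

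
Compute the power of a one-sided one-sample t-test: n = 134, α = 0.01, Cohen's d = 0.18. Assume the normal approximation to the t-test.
Power ≈ 0.40

Power calculation (one-sample t-test, normal approximation):
z_β = d · √n - z_α
z_β = 0.18 · √134 - 2.326
z_β = 0.18 · 11.576 - 2.326
z_β = -0.243

Power = Φ(z_β) = Φ(-0.243) ≈ 0.404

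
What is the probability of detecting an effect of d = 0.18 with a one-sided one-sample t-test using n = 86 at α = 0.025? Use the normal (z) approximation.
Power ≈ 0.39

Power calculation (one-sample t-test, normal approximation):
z_β = d · √n - z_α
z_β = 0.18 · √86 - 1.960
z_β = 0.18 · 9.274 - 1.960
z_β = -0.291

Power = Φ(z_β) = Φ(-0.291) ≈ 0.386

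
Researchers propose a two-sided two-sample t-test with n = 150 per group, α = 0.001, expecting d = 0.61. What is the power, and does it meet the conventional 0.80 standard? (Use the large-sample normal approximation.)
Power ≈ 0.98; the study is adequately powered (power ≥ 0.80)

Power calculation (two-sample t-test, normal approximation):
z_β = d · √(n/2) - z_{α/2}
z_β = 0.61 · √(150/2) - 3.291
z_β = 0.61 · 8.660 - 3.291
z_β = 1.992

Power = Φ(z_β) = Φ(1.992) ≈ 0.977

Effect size d = 0.61 is medium by Cohen's convention (0.2/0.5/0.8).

Threshold: power ≥ 0.80 is conventionally adequate.
Power ≈ 0.98 → the study is adequately powered (power ≥ 0.80).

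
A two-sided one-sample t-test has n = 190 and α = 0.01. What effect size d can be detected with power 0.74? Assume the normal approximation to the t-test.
d ≈ 0.23

Minimum detectable effect (one-sample t-test, normal approximation):
d = (z_{α/2} + z_β) / √n
d = (2.576 + 0.643) / √190
d = 3.219 / 13.784
d ≈ 0.23

By Cohen's convention (0.2 small / 0.5 medium / 0.8 large): small effect.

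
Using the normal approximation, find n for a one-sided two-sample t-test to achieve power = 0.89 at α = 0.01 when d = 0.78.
n = 42 per group

Sample size formula (two-sample t-test, normal approximation):
n = 2 · ((z_α + z_β) / d)²

z_α = 2.326 (for α = 0.01, one-sided)
z_β = 1.227 (for power = 0.89)
d = 0.78

n = 2 · ((2.326 + 1.227) / 0.78)²
n = 2 · (4.555)²
n ≈ 41.50
Round up to the next whole number: n = 42 per group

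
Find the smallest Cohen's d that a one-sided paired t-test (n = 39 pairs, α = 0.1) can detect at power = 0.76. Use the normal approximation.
d ≈ 0.32

Minimum detectable effect (paired t-test, normal approximation):
d = (z_α + z_β) / √n
d = (1.282 + 0.706) / √39
d = 1.988 / 6.245
d ≈ 0.32

By Cohen's convention (0.2 small / 0.5 medium / 0.8 large): small effect.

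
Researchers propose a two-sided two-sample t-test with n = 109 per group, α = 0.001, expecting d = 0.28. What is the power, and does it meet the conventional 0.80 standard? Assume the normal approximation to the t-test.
Power ≈ 0.11; the study is underpowered (power < 0.80)

Power calculation (two-sample t-test, normal approximation):
z_β = d · √(n/2) - z_{α/2}
z_β = 0.28 · √(109/2) - 3.291
z_β = 0.28 · 7.382 - 3.291
z_β = -1.223

Power = Φ(z_β) = Φ(-1.223) ≈ 0.111

Effect size d = 0.28 is small by Cohen's convention (0.2/0.5/0.8).

Threshold: power ≥ 0.80 is conventionally adequate.
Power ≈ 0.11 → the study is underpowered (power < 0.80).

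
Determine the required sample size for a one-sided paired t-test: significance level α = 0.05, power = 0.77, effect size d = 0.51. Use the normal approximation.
n = 22 pairs

Sample size formula (paired t-test, normal approximation):
n = ((z_α + z_β) / d)²

z_α = 1.645 (for α = 0.05, one-sided)
z_β = 0.739 (for power = 0.77)
d = 0.51

n = ((1.645 + 0.739) / 0.51)²
n = (4.675)²
n ≈ 21.86
Round up to the next whole number: n = 22 pairs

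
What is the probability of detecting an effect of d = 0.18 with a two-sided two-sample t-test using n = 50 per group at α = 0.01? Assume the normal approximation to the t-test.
Power ≈ 0.05

Power calculation (two-sample t-test, normal approximation):
z_β = d · √(n/2) - z_{α/2}
z_β = 0.18 · √(50/2) - 2.576
z_β = 0.18 · 5.000 - 2.576
z_β = -1.676

Power = Φ(z_β) = Φ(-1.676) ≈ 0.047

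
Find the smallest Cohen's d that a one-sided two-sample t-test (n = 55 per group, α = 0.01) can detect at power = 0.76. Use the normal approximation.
d ≈ 0.58

Minimum detectable effect (two-sample t-test, normal approximation):
d = (z_α + z_β) / √(n/2)
d = (2.326 + 0.706) / √(55/2)
d = 3.033 / 5.244
d ≈ 0.58

By Cohen's convention (0.2 small / 0.5 medium / 0.8 large): medium effect.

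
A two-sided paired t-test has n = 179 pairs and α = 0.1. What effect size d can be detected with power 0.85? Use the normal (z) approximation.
d ≈ 0.20

Minimum detectable effect (paired t-test, normal approximation):
d = (z_{α/2} + z_β) / √n
d = (1.645 + 1.036) / √179
d = 2.681 / 13.379
d ≈ 0.20

By Cohen's convention (0.2 small / 0.5 medium / 0.8 large): small effect.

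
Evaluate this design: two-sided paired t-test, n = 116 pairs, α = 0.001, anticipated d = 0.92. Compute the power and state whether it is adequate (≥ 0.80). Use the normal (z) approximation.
Power ≈ 1.00; the study is adequately powered (power ≥ 0.80)

Power calculation (paired t-test, normal approximation):
z_β = d · √n - z_{α/2}
z_β = 0.92 · √116 - 3.291
z_β = 0.92 · 10.770 - 3.291
z_β = 6.618

Power = Φ(z_β) = Φ(6.618) ≈ 1.000

Effect size d = 0.92 is large by Cohen's convention (0.2/0.5/0.8).

Threshold: power ≥ 0.80 is conventionally adequate.
Power ≈ 1.00 → the study is adequately powered (power ≥ 0.80).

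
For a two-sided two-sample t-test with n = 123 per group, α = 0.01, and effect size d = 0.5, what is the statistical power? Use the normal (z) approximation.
Power ≈ 0.91

Power calculation (two-sample t-test, normal approximation):
z_β = d · √(n/2) - z_{α/2}
z_β = 0.5 · √(123/2) - 2.576
z_β = 0.5 · 7.842 - 2.576
z_β = 1.345

Power = Φ(z_β) = Φ(1.345) ≈ 0.911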